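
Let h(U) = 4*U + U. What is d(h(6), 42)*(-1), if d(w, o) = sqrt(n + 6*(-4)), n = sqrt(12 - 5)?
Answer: -I*sqrt(24 - sqrt(7)) ≈ -4.6211*I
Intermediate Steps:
n = sqrt(7) ≈ 2.6458
h(U) = 5*U
d(w, o) = sqrt(-24 + sqrt(7)) (d(w, o) = sqrt(sqrt(7) + 6*(-4)) = sqrt(sqrt(7) - 24) = sqrt(-24 + sqrt(7)))
d(h(6), 42)*(-1) = sqrt(-24 + sqrt(7))*(-1) = -sqrt(-24 + sqrt(7))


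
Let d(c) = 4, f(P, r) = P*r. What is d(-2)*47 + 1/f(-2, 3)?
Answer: 1127/6 ≈ 187.83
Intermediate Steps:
d(-2)*47 + 1/f(-2, 3) = 4*47 + 1/(-2*3) = 188 + 1/(-6) = 188 - 1/6 = 1127/6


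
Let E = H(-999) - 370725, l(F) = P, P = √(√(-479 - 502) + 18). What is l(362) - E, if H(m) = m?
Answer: 371724 + √(18 + 3*I*√109) ≈ 3.7173e+5 + 3.0104*I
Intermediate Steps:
P = √(18 + 3*I*√109) (P = √(√(-981) + 18) = √(3*I*√109 + 18) = √(18 + 3*I*√109) ≈ 5.2021 + 3.0104*I)
l(F) = √(18 + 3*I*√109)
E = -371724 (E = -999 - 370725 = -371724)
l(362) - E = √(18 + 3*I*√109) - 1*(-371724) = √(18 + 3*I*√109) + 371724 = 371724 + √(18 + 3*I*√109)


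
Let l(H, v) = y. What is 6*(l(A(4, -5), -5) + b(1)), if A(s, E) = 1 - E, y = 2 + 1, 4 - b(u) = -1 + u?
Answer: 42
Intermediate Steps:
b(u) = 5 - u (b(u) = 4 - (-1 + u) = 4 + (1 - u) = 5 - u)
y = 3
l(H, v) = 3
6*(l(A(4, -5), -5) + b(1)) = 6*(3 + (5 - 1*1)) = 6*(3 + (5 - 1)) = 6*(3 + 4) = 6*7 = 42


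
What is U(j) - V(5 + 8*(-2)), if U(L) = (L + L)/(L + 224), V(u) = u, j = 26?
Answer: 1401/125 ≈ 11.208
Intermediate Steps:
U(L) = 2*L/(224 + L) (U(L) = (2*L)/(224 + L) = 2*L/(224 + L))
U(j) - V(5 + 8*(-2)) = 2*26/(224 + 26) - (5 + 8*(-2)) = 2*26/250 - (5 - 16) = 2*26*(1/250) - 1*(-11) = 26/125 + 11 = 1401/125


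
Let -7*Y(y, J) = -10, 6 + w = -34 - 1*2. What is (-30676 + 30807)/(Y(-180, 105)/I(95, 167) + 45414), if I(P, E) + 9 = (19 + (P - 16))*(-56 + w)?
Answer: 8815121/3055953464 ≈ 0.0028846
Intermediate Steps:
w = -42 (w = -6 + (-34 - 1*2) = -6 + (-34 - 2) = -6 - 36 = -42)
Y(y, J) = 10/7 (Y(y, J) = -1/7*(-10) = 10/7)
I(P, E) = -303 - 98*P (I(P, E) = -9 + (19 + (P - 16))*(-56 - 42) = -9 + (19 + (-16 + P))*(-98) = -9 + (3 + P)*(-98) = -9 + (-294 - 98*P) = -303 - 98*P)
(-30676 + 30807)/(Y(-180, 105)/I(95, 167) + 45414) = (-30676 + 30807)/(10/(7*(-303 - 98*95)) + 45414) = 131/(10/(7*(-303 - 9310)) + 45414) = 131/((10/7)/(-9613) + 45414) = 131/((10/7)*(-1/9613) + 45414) = 131/(-10/67291 + 45414) = 131/(3055953464/67291) = 131*(67291/3055953464) = 8815121/3055953464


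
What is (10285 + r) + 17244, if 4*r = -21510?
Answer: 44303/2 ≈ 22152.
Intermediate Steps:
r = -10755/2 (r = (¼)*(-21510) = -10755/2 ≈ -5377.5)
(10285 + r) + 17244 = (10285 - 10755/2) + 17244 = 9815/2 + 17244 = 44303/2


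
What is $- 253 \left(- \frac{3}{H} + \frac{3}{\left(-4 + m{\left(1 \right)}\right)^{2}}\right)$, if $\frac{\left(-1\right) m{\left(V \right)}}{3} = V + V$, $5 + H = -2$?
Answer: $- \frac{81213}{700} \approx -116.02$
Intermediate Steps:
$H = -7$ ($H = -5 - 2 = -7$)
$m{\left(V \right)} = - 6 V$ ($m{\left(V \right)} = - 3 \left(V + V\right) = - 3 \cdot 2 V = - 6 V$)
$- 253 \left(- \frac{3}{H} + \frac{3}{\left(-4 + m{\left(1 \right)}\right)^{2}}\right) = - 253 \left(- \frac{3}{-7} + \frac{3}{\left(-4 - 6\right)^{2}}\right) = - 253 \left(\left(-3\right) \left(- \frac{1}{7}\right) + \frac{3}{\left(-4 - 6\right)^{2}}\right) = - 253 \left(\frac{3}{7} + \frac{3}{\left(-10\right)^{2}}\right) = - 253 \left(\frac{3}{7} + \frac{3}{100}\right) = \left(-253\right) \frac{321}{700} = - \frac{81213}{700}$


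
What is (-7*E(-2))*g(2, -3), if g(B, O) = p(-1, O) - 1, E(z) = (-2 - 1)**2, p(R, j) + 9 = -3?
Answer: 819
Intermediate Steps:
p(R, j) = -12 (p(R, j) = -9 - 3 = -12)
E(z) = 9 (E(z) = (-3)**2 = 9)
g(B, O) = -13 (g(B, O) = -12 - 1 = -13)
(-7*E(-2))*g(2, -3) = -7*9*(-13) = -63*(-13) = 819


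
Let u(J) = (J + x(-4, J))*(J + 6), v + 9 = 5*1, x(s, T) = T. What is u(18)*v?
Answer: -3456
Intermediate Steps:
v = -4 (v = -9 + 5*1 = -9 + 5 = -4)
u(J) = 2*J*(6 + J) (u(J) = (J + J)*(J + 6) = (2*J)*(6 + J) = 2*J*(6 + J))
u(18)*v = (2*18*(6 + 18))*(-4) = (2*18*24)*(-4) = 864*(-4) = -3456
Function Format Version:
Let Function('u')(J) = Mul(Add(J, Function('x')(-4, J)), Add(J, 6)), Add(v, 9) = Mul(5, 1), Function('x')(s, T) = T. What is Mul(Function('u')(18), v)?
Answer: -3456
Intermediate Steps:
v = -4 (v = Add(-9, Mul(5, 1)) = Add(-9, 5) = -4)
Function('u')(J) = Mul(2, J, Add(6, J)) (Function('u')(J) = Mul(Add(J, J), Add(J, 6)) = Mul(Mul(2, J), Add(6, J)) = Mul(2, J, Add(6, J)))
Mul(Function('u')(18), v) = Mul(Mul(2, 18, Add(6, 18)), -4) = Mul(Mul(2, 18, 24), -4) = Mul(864, -4) = -3456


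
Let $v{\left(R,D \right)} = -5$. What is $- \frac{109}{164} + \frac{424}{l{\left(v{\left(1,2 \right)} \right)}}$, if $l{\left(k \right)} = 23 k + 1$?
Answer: $- \frac{40981}{9348} \approx -4.3839$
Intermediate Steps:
$l{\left(k \right)} = 1 + 23 k$
$- \frac{109}{164} + \frac{424}{l{\left(v{\left(1,2 \right)} \right)}} = - \frac{109}{164} + \frac{424}{1 + 23 \left(-5\right)} = \left(-109\right) \frac{1}{164} + \frac{424}{1 - 115} = - \frac{109}{164} + \frac{424}{-114} = - \frac{109}{164} + 424 \left(- \frac{1}{114}\right) = - \frac{109}{164} - \frac{212}{57} = - \frac{40981}{9348}$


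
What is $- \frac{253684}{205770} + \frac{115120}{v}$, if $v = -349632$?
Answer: $- \frac{1170669653}{749414340} \approx -1.5621$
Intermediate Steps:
$- \frac{253684}{205770} + \frac{115120}{v} = - \frac{253684}{205770} + \frac{115120}{-349632} = \left(-253684\right) \frac{1}{205770} + 115120 \left(- \frac{1}{349632}\right) = - \frac{126842}{102885} - \frac{7195}{21852} = - \frac{1170669653}{749414340}$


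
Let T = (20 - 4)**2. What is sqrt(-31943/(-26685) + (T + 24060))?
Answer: 7*sqrt(39265337855)/8895 ≈ 155.94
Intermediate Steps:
T = 256 (T = 16**2 = 256)
sqrt(-31943/(-26685) + (T + 24060)) = sqrt(-31943/(-26685) + (256 + 24060)) = sqrt(-31943*(-1/26685) + 24316) = sqrt(31943/26685 + 24316) = sqrt(648904403/26685) = 7*sqrt(39265337855)/8895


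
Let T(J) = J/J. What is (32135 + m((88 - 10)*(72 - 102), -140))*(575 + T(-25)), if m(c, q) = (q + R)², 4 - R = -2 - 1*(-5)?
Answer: 29638656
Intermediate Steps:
R = 1 (R = 4 - (-2 - 1*(-5)) = 4 - (-2 + 5) = 4 - 1*3 = 4 - 3 = 1)
T(J) = 1
m(c, q) = (1 + q)² (m(c, q) = (q + 1)² = (1 + q)²)
(32135 + m((88 - 10)*(72 - 102), -140))*(575 + T(-25)) = (32135 + (1 - 140)²)*(575 + 1) = (32135 + (-139)²)*576 = (32135 + 19321)*576 = 51456*576 = 29638656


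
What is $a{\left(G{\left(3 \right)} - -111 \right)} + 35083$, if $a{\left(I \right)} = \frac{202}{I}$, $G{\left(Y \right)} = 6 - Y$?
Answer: $\frac{1999832}{57} \approx 35085.0$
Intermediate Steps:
$a{\left(G{\left(3 \right)} - -111 \right)} + 35083 = \frac{202}{\left(6 - 3\right) - -111} + 35083 = \frac{202}{\left(6 - 3\right) + 111} + 35083 = \frac{202}{3 + 111} + 35083 = \frac{202}{114} + 35083 = 202 \cdot \frac{1}{114} + 35083 = \frac{101}{57} + 35083 = \frac{1999832}{57}$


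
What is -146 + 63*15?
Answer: 799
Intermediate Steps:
-146 + 63*15 = -146 + 945 = 799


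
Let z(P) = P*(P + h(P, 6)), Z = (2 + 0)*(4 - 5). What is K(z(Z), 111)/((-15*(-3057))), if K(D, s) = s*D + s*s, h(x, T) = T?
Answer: 3811/15285 ≈ 0.24933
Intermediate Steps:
Z = -2 (Z = 2*(-1) = -2)
z(P) = P*(6 + P) (z(P) = P*(P + 6) = P*(6 + P))
K(D, s) = s² + D*s (K(D, s) = D*s + s² = s² + D*s)
K(z(Z), 111)/((-15*(-3057))) = (111*(-2*(6 - 2) + 111))/((-15*(-3057))) = (111*(-2*4 + 111))/45855 = (111*(-8 + 111))*(1/45855) = (111*103)*(1/45855) = 11433*(1/45855) = 3811/15285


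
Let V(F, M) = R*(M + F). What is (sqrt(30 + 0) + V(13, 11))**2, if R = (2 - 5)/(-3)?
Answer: (24 + sqrt(30))**2 ≈ 868.91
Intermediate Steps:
R = 1 (R = -3*(-1/3) = 1)
V(F, M) = F + M (V(F, M) = 1*(M + F) = 1*(F + M) = F + M)
(sqrt(30 + 0) + V(13, 11))**2 = (sqrt(30 + 0) + (13 + 11))**2 = (sqrt(30) + 24)**2 = (24 + sqrt(30))**2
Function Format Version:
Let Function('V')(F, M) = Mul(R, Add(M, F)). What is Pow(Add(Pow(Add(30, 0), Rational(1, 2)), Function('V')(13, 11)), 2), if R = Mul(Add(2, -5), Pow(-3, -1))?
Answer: Pow(Add(24, Pow(30, Rational(1, 2))), 2) ≈ 868.91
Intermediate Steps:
R = 1 (R = Mul(-3, Rational(-1, 3)) = 1)
Function('V')(F, M) = Add(F, M) (Function('V')(F, M) = Mul(1, Add(M, F)) = Mul(1, Add(F, M)) = Add(F, M))
Pow(Add(Pow(Add(30, 0), Rational(1, 2)), Function('V')(13, 11)), 2) = Pow(Add(Pow(Add(30, 0), Rational(1, 2)), Add(13, 11)), 2) = Pow(Add(Pow(30, Rational(1, 2)), 24), 2) = Pow(Add(24, Pow(30, Rational(1, 2))), 2)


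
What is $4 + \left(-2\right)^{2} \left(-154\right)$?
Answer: $-612$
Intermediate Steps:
$4 + \left(-2\right)^{2} \left(-154\right) = 4 + 4 \left(-154\right) = 4 - 616 = -612$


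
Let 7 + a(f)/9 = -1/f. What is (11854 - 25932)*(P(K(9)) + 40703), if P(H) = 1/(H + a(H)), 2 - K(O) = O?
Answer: -275620998608/481 ≈ -5.7302e+8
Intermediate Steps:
K(O) = 2 - O
a(f) = -63 - 9/f (a(f) = -63 + 9*(-1/f) = -63 - 9/f)
P(H) = 1/(-63 + H - 9/H) (P(H) = 1/(H + (-63 - 9/H)) = 1/(-63 + H - 9/H))
(11854 - 25932)*(P(K(9)) + 40703) = (11854 - 25932)*(-(2 - 1*9)/(9 - (2 - 1*9)*(-63 + (2 - 1*9))) + 40703) = -14078*(-(2 - 9)/(9 - (2 - 9)*(-63 + (2 - 9))) + 40703) = -14078*(-1*(-7)/(9 - 1*(-7)*(-63 - 7)) + 40703) = -14078*(-1*(-7)/(9 - 1*(-7)*(-70)) + 40703) = -14078*(-1*(-7)/(9 - 490) + 40703) = -14078*(-1*(-7)/(-481) + 40703) = -14078*(-1*(-7)*(-1/481) + 40703) = -14078*(-7/481 + 40703) = -14078*19578136/481 = -275620998608/481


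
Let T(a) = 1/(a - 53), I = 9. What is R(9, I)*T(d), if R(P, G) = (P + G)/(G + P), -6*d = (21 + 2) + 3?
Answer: -3/172 ≈ -0.017442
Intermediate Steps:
d = -13/3 (d = -((21 + 2) + 3)/6 = -(23 + 3)/6 = -⅙*26 = -13/3 ≈ -4.3333)
T(a) = 1/(-53 + a)
R(P, G) = 1 (R(P, G) = (G + P)/(G + P) = 1)
R(9, I)*T(d) = 1/(-53 - 13/3) = 1/(-172/3) = 1*(-3/172) = -3/172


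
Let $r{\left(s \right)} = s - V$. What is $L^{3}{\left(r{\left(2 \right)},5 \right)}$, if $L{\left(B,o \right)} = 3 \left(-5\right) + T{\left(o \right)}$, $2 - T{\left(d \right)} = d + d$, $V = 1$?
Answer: $-12167$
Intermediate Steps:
$T{\left(d \right)} = 2 - 2 d$ ($T{\left(d \right)} = 2 - \left(d + d\right) = 2 - 2 d$)
$r{\left(s \right)} = -1 + s$ ($r{\left(s \right)} = s - 1 = -1 + s$)
$L{\left(B,o \right)} = -13 - 2 o$ ($L{\left(B,o \right)} = 3 \left(-5\right) - \left(-2 + 2 o\right) = -15 - \left(-2 + 2 o\right) = -13 - 2 o$)
$L^{3}{\left(r{\left(2 \right)},5 \right)} = \left(-13 - 10\right)^{3} = \left(-23\right)^{3} = -12167$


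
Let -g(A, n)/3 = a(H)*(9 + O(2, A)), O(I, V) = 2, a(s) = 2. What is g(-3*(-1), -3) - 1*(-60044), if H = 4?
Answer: 59978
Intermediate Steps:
g(A, n) = -66 (g(A, n) = -6*(9 + 2) = -6*11 = -3*22 = -66)
g(-3*(-1), -3) - 1*(-60044) = -66 - 1*(-60044) = -66 + 60044 = 59978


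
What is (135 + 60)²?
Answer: 38025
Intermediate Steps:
(135 + 60)² = 195² = 38025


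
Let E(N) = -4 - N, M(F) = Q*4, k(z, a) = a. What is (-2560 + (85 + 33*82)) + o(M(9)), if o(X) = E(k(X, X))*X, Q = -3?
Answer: 135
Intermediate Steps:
M(F) = -12 (M(F) = -3*4 = -12)
o(X) = X*(-4 - X) (o(X) = (-4 - X)*X = X*(-4 - X))
(-2560 + (85 + 33*82)) + o(M(9)) = (-2560 + (85 + 33*82)) - 1*(-12)*(4 - 12) = (-2560 + (85 + 2706)) - 1*(-12)*(-8) = (-2560 + 2791) - 96 = 231 - 96 = 135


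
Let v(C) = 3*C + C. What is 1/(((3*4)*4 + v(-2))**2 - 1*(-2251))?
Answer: 1/3851 ≈ 0.00025967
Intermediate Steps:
v(C) = 4*C
1/(((3*4)*4 + v(-2))**2 - 1*(-2251)) = 1/(((3*4)*4 + 4*(-2))**2 - 1*(-2251)) = 1/((12*4 - 8)**2 + 2251) = 1/((48 - 8)**2 + 2251) = 1/(40**2 + 2251) = 1/(1600 + 2251) = 1/3851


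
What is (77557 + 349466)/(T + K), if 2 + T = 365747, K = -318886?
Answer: 427023/46859 ≈ 9.1129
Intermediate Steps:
T = 365745 (T = -2 + 365747 = 365745)
(77557 + 349466)/(T + K) = (77557 + 349466)/(365745 - 318886) = 427023/46859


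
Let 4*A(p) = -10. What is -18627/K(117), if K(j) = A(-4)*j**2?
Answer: 12418/22815 ≈ 0.54429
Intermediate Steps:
A(p) = -5/2 (A(p) = (1/4)*(-10) = -5/2)
K(j) = -5*j**2/2
-18627/K(117) = -18627/((-5/2*117**2)) = -18627/((-5/2*13689)) = -18627/(-68445/2) = -18627*(-2/68445) = 12418/22815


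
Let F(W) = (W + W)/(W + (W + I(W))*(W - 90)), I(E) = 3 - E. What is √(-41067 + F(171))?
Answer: I*√21724006/23 ≈ 202.65*I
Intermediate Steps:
F(W) = 2*W/(-270 + 4*W) (F(W) = (W + W)/(W + (W + (3 - W))*(W - 90)) = (2*W)/(W + 3*(-90 + W)) = (2*W)/(W + (-270 + 3*W)) = (2*W)/(-270 + 4*W) = 2*W/(-270 + 4*W))
√(-41067 + F(171)) = √(-41067 + 171/(-135 + 2*171)) = √(-41067 + 171/(-135 + 342)) = √(-41067 + 171/207) = √(-41067 + 171*(1/207)) = √(-41067 + 19/23) = √(-944522/23) = I*√21724006/23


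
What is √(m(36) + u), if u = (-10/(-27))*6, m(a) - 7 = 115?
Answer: √1118/3 ≈ 11.146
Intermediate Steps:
m(a) = 122 (m(a) = 7 + 115 = 122)
u = 20/9 (u = -1/27*(-10)*6 = (10/27)*6 = 20/9 ≈ 2.2222)
√(m(36) + u) = √(122 + 20/9) = √(1118/9) = √1118/3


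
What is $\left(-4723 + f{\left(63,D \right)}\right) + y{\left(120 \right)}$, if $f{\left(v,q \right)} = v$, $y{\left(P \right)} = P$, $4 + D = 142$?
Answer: $-4540$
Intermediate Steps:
$D = 138$ ($D = -4 + 142 = 138$)
$\left(-4723 + f{\left(63,D \right)}\right) + y{\left(120 \right)} = \left(-4723 + 63\right) + 120 = -4660 + 120 = -4540$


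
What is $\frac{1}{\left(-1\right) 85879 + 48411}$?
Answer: $- \frac{1}{37468} \approx -2.6689 \cdot 10^{-5}$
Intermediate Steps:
$\frac{1}{\left(-1\right) 85879 + 48411} = \frac{1}{-85879 + 48411} = \frac{1}{-37468} = - \frac{1}{37468}$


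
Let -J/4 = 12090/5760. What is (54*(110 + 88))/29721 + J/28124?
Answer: 4807236407/13373974464 ≈ 0.35945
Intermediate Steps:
J = -403/48 (J = -48360/5760 = -4*403/192 = -403/48 ≈ -8.3958)
(54*(110 + 88))/29721 + J/28124 = (54*(110 + 88))/29721 - 403/48/28124 = (54*198)*(1/29721) - 403/48*1/28124 = 10692*(1/29721) - 403/1349952 = 3564/9907 - 403/1349952 = 4807236407/13373974464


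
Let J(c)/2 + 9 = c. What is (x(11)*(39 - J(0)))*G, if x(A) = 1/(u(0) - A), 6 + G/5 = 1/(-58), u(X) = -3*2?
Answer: 99465/986 ≈ 100.88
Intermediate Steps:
u(X) = -6
J(c) = -18 + 2*c
G = -1745/58 (G = -30 + 5/(-58) = -30 + 5*(-1/58) = -30 - 5/58 = -1745/58 ≈ -30.086)
x(A) = 1/(-6 - A)
(x(11)*(39 - J(0)))*G = ((-1/(6 + 11))*(39 - (-18 + 2*0)))*(-1745/58) = ((-1/17)*(39 - (-18 + 0)))*(-1745/58) = ((-1*1/17)*(39 - 1*(-18)))*(-1745/58) = -(39 + 18)/17*(-1745/58) = -1/17*57*(-1745/58) = -57/17*(-1745/58) = 99465/986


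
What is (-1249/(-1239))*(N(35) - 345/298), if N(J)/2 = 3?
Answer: 600769/123074 ≈ 4.8814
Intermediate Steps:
N(J) = 6 (N(J) = 2*3 = 6)
(-1249/(-1239))*(N(35) - 345/298) = (-1249/(-1239))*(6 - 345/298) = (-1249*(-1/1239))*(6 - 345*1/298) = 1249*(6 - 345/298)/1239 = (1249/1239)*(1443/298) = 600769/123074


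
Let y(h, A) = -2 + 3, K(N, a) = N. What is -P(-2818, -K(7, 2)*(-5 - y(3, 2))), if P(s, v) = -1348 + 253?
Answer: 1095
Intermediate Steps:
y(h, A) = 1
P(s, v) = -1095
-P(-2818, -K(7, 2)*(-5 - y(3, 2))) = -1*(-1095) = 1095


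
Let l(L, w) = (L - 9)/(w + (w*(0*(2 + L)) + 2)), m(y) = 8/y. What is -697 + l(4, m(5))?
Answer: -12571/18 ≈ -698.39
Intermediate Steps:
l(L, w) = (-9 + L)/(2 + w) (l(L, w) = (-9 + L)/(w + (w*0 + 2)) = (-9 + L)/(w + (0 + 2)) = (-9 + L)/(w + 2) = (-9 + L)/(2 + w))
-697 + l(4, m(5)) = -697 + (-9 + 4)/(2 + 8/5) = -697 - 5/(2 + 8*(⅕)) = -697 - 5/(2 + 8/5) = -697 - 5/(18/5) = -697 + (5/18)*(-5) = -697 - 25/18 = -12571/18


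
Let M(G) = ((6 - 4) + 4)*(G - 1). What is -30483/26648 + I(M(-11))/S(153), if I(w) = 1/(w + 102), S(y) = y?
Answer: -69945161/61157160 ≈ -1.1437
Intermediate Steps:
M(G) = -6 + 6*G (M(G) = (2 + 4)*(-1 + G) = 6*(-1 + G) = -6 + 6*G)
I(w) = 1/(102 + w)
-30483/26648 + I(M(-11))/S(153) = -30483/26648 + 1/((102 + (-6 + 6*(-11)))*153) = -30483*1/26648 + (1/153)/(102 + (-6 - 66)) = -30483/26648 + (1/153)/(102 - 72) = -30483/26648 + (1/153)/30 = -30483/26648 + (1/30)*(1/153) = -30483/26648 + 1/4590 = -69945161/61157160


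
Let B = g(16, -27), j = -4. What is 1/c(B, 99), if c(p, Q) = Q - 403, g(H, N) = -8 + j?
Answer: -1/304 ≈ -0.0032895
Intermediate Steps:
g(H, N) = -12 (g(H, N) = -8 - 4 = -12)
B = -12
c(p, Q) = -403 + Q
1/c(B, 99) = 1/(-403 + 99) = 1/(-304) = -1/304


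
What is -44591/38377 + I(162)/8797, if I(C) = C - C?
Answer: -44591/38377 ≈ -1.1619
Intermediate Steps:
I(C) = 0
-44591/38377 + I(162)/8797 = -44591/38377 + 0/8797 = -44591*1/38377 + 0*(1/8797) = -44591/38377 + 0 = -44591/38377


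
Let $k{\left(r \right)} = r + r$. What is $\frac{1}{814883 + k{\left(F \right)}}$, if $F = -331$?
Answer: $\frac{1}{814221} \approx 1.2282 \cdot 10^{-6}$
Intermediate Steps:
$k{\left(r \right)} = 2 r$
$\frac{1}{814883 + k{\left(F \right)}} = \frac{1}{814883 + 2 \left(-331\right)} = \frac{1}{814883 - 662} = \frac{1}{814221}$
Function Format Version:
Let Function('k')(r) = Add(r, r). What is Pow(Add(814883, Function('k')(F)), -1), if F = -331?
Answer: Rational(1, 814221) ≈ 1.2282e-6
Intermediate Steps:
Function('k')(r) = Mul(2, r)
Pow(Add(814883, Function('k')(F)), -1) = Pow(Add(814883, Mul(2, -331)), -1) = Pow(Add(814883, -662), -1) = Pow(814221, -1) = Rational(1, 814221)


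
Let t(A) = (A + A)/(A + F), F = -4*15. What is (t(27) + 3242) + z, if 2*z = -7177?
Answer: -7659/22 ≈ -348.14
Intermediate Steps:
F = -60
z = -7177/2 (z = (½)*(-7177) = -7177/2 ≈ -3588.5)
t(A) = 2*A/(-60 + A) (t(A) = (A + A)/(A - 60) = (2*A)/(-60 + A) = 2*A/(-60 + A))
(t(27) + 3242) + z = (2*27/(-60 + 27) + 3242) - 7177/2 = (2*27/(-33) + 3242) - 7177/2 = (2*27*(-1/33) + 3242) - 7177/2 = (-18/11 + 3242) - 7177/2 = 35644/11 - 7177/2 = -7659/22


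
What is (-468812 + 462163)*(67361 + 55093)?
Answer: -814196646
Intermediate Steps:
(-468812 + 462163)*(67361 + 55093) = -6649*122454 = -814196646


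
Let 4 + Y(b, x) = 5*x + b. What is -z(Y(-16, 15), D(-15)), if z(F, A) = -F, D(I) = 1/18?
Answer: 55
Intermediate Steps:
D(I) = 1/18
Y(b, x) = -4 + b + 5*x (Y(b, x) = -4 + (5*x + b) = -4 + (b + 5*x) = -4 + b + 5*x)
-z(Y(-16, 15), D(-15)) = -(-1)*(-4 - 16 + 5*15) = -(-1)*(-4 - 16 + 75) = -(-1)*55 = -1*(-55) = 55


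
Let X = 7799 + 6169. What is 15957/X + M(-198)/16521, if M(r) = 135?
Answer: 9833751/8546864 ≈ 1.1506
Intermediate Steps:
X = 13968
15957/X + M(-198)/16521 = 15957/13968 + 135/16521 = 15957*(1/13968) + 135*(1/16521) = 1773/1552 + 45/5507 = 9833751/8546864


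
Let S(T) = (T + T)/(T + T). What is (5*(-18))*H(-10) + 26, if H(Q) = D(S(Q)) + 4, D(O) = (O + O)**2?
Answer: -694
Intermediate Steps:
S(T) = 1 (S(T) = (2*T)/((2*T)) = (2*T)*(1/(2*T)) = 1)
D(O) = 4*O**2 (D(O) = (2*O)**2 = 4*O**2)
H(Q) = 8 (H(Q) = 4*1**2 + 4 = 4*1 + 4 = 4 + 4 = 8)
(5*(-18))*H(-10) + 26 = (5*(-18))*8 + 26 = -90*8 + 26 = -720 + 26 = -694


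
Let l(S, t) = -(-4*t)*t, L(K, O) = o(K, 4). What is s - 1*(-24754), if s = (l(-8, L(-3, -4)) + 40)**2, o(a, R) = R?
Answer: 35570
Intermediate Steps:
L(K, O) = 4
l(S, t) = 4*t**2 (l(S, t) = -(-4)*t**2 = 4*t**2)
s = 10816 (s = (4*4**2 + 40)**2 = (4*16 + 40)**2 = (64 + 40)**2 = 104**2 = 10816)
s - 1*(-24754) = 10816 - 1*(-24754) = 10816 + 24754 = 35570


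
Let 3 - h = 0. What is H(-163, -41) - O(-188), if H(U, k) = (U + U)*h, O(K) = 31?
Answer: -1009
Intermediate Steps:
h = 3 (h = 3 - 1*0 = 3 + 0 = 3)
H(U, k) = 6*U (H(U, k) = (U + U)*3 = (2*U)*3 = 6*U)
H(-163, -41) - O(-188) = 6*(-163) - 1*31 = -978 - 31 = -1009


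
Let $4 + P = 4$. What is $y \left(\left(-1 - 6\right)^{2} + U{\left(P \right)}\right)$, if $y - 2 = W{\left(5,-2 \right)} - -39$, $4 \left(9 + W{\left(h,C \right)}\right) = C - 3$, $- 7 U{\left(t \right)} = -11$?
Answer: $\frac{21771}{14} \approx 1555.1$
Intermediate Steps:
$P = 0$ ($P = -4 + 4 = 0$)
$U{\left(t \right)} = \frac{11}{7}$ ($U{\left(t \right)} = \left(- \frac{1}{7}\right) \left(-11\right) = \frac{11}{7}$)
$W{\left(h,C \right)} = - \frac{39}{4} + \frac{C}{4}$ ($W{\left(h,C \right)} = -9 + \frac{C - 3}{4} = -9 + \frac{-3 + C}{4} = -9 + \left(- \frac{3}{4} + \frac{C}{4}\right) = - \frac{39}{4} + \frac{C}{4}$)
$y = \frac{123}{4}$ ($y = 2 + \left(\left(- \frac{39}{4} + \frac{1}{4} \left(-2\right)\right) - -39\right) = 2 + \left(\left(- \frac{39}{4} - \frac{1}{2}\right) + 39\right) = 2 + \left(- \frac{41}{4} + 39\right) = 2 + \frac{115}{4} = \frac{123}{4} \approx 30.75$)
$y \left(\left(-1 - 6\right)^{2} + U{\left(P \right)}\right) = \frac{123 \left(\left(-1 - 6\right)^{2} + \frac{11}{7}\right)}{4} = \frac{123 \left(\left(-7\right)^{2} + \frac{11}{7}\right)}{4} = \frac{123 \left(49 + \frac{11}{7}\right)}{4} = \frac{123}{4} \cdot \frac{354}{7} = \frac{21771}{14}$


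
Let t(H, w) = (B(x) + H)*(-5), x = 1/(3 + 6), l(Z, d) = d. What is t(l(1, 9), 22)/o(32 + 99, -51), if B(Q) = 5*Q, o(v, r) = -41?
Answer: 430/369 ≈ 1.1653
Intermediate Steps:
x = 1/9 ≈ 0.11111
t(H, w) = -25/9 - 5*H (t(H, w) = (5*(1/9) + H)*(-5) = (5/9 + H)*(-5) = -25/9 - 5*H)
t(l(1, 9), 22)/o(32 + 99, -51) = (-25/9 - 5*9)/(-41) = (-25/9 - 45)*(-1/41) = -430/9*(-1/41) = 430/369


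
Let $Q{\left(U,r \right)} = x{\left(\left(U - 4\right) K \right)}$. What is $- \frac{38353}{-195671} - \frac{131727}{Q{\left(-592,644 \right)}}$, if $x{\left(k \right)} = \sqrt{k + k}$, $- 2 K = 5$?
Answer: $\frac{5479}{27953} - \frac{131727 \sqrt{745}}{1490} \approx -2412.9$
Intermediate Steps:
$K = - \frac{5}{2}$ ($K = \left(- \frac{1}{2}\right) 5 = - \frac{5}{2} \approx -2.5$)
$x{\left(k \right)} = \sqrt{2} \sqrt{k}$ ($x{\left(k \right)} = \sqrt{2 k} = \sqrt{2} \sqrt{k}$)
$Q{\left(U,r \right)} = \sqrt{2} \sqrt{10 - \frac{5 U}{2}}$ ($Q{\left(U,r \right)} = \sqrt{2} \sqrt{\left(U - 4\right) \left(- \frac{5}{2}\right)} = \sqrt{2} \sqrt{\left(-4 + U\right) \left(- \frac{5}{2}\right)} = \sqrt{2} \sqrt{10 - \frac{5 U}{2}}$)
$- \frac{38353}{-195671} - \frac{131727}{Q{\left(-592,644 \right)}} = - \frac{38353}{-195671} - \frac{131727}{\sqrt{20 - -2960}} = \left(-38353\right) \left(- \frac{1}{195671}\right) - \frac{131727}{\sqrt{20 + 2960}} = \frac{5479}{27953} - \frac{131727}{\sqrt{2980}} = \frac{5479}{27953} - \frac{131727}{2 \sqrt{745}} = \frac{5479}{27953} - 131727 \frac{\sqrt{745}}{1490} = \frac{5479}{27953} - \frac{131727 \sqrt{745}}{1490}$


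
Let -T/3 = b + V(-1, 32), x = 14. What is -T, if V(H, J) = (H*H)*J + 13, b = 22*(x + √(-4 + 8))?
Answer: 1191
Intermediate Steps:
b = 352 (b = 22*(14 + √(-4 + 8)) = 22*(14 + √4) = 22*(14 + 2) = 22*16 = 352)
V(H, J) = 13 + J*H² (V(H, J) = H²*J + 13 = J*H² + 13 = 13 + J*H²)
T = -1191 (T = -3*(352 + (13 + 32*(-1)²)) = -3*(352 + (13 + 32*1)) = -3*(352 + (13 + 32)) = -3*(352 + 45) = -3*397 = -1191)
-T = -1*(-1191) = 1191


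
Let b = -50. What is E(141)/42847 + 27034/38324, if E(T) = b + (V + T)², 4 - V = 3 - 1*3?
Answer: 981085849/821034214 ≈ 1.1949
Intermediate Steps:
V = 4 (V = 4 - (3 - 1*3) = 4 - (3 - 3) = 4 - 1*0 = 4 + 0 = 4)
E(T) = -50 + (4 + T)²
E(141)/42847 + 27034/38324 = (-50 + (4 + 141)²)/42847 + 27034/38324 = (-50 + 145²)*(1/42847) + 27034*(1/38324) = (-50 + 21025)*(1/42847) + 13517/19162 = 20975*(1/42847) + 13517/19162 = 20975/42847 + 13517/19162 = 981085849/821034214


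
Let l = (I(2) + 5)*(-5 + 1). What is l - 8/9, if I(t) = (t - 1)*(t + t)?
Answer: -332/9 ≈ -36.889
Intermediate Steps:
I(t) = 2*t*(-1 + t) (I(t) = (-1 + t)*(2*t) = 2*t*(-1 + t))
l = -36 (l = (2*2*(-1 + 2) + 5)*(-5 + 1) = (2*2*1 + 5)*(-4) = (4 + 5)*(-4) = 9*(-4) = -36)
l - 8/9 = -36 - 8/9 = -332/9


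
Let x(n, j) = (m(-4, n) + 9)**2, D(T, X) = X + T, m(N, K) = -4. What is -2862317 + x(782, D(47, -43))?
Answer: -2862292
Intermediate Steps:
D(T, X) = T + X
x(n, j) = 25 (x(n, j) = (-4 + 9)**2 = 5**2 = 25)
-2862317 + x(782, D(47, -43)) = -2862317 + 25 = -2862292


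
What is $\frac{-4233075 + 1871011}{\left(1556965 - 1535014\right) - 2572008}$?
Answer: $\frac{2362064}{2550057} \approx 0.92628$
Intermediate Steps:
$\frac{-4233075 + 1871011}{\left(1556965 - 1535014\right) - 2572008} = - \frac{2362064}{\left(1556965 - 1535014\right) - 2572008} = - \frac{2362064}{21951 - 2572008} = - \frac{2362064}{-2550057} = \left(-2362064\right) \left(- \frac{1}{2550057}\right) = \frac{2362064}{2550057}$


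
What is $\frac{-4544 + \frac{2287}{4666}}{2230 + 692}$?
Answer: $- \frac{21200017}{13634052} \approx -1.5549$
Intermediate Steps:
$\frac{-4544 + \frac{2287}{4666}}{2230 + 692} = \frac{-4544 + 2287 \cdot \frac{1}{4666}}{2922} = \left(-4544 + \frac{2287}{4666}\right) \frac{1}{2922} = \left(- \frac{21200017}{4666}\right) \frac{1}{2922} = - \frac{21200017}{13634052}$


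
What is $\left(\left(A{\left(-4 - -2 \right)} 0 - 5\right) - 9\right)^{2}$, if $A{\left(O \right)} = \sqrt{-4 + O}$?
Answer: $196$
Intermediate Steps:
$\left(\left(A{\left(-4 - -2 \right)} 0 - 5\right) - 9\right)^{2} = \left(\left(\sqrt{-4 - 2} \cdot 0 - 5\right) - 9\right)^{2} = \left(\left(\sqrt{-6} \cdot 0 - 5\right) - 9\right)^{2} = \left(\left(i \sqrt{6} \cdot 0 - 5\right) - 9\right)^{2} = \left(\left(0 - 5\right) - 9\right)^{2} = \left(-5 - 9\right)^{2} = \left(-14\right)^{2} = 196$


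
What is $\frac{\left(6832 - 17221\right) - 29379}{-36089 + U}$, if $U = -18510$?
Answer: $\frac{39768}{54599} \approx 0.72836$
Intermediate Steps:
$\frac{\left(6832 - 17221\right) - 29379}{-36089 + U} = \frac{\left(6832 - 17221\right) - 29379}{-36089 - 18510} = \frac{-10389 - 29379}{-54599} = \left(-39768\right) \left(- \frac{1}{54599}\right) = \frac{39768}{54599}$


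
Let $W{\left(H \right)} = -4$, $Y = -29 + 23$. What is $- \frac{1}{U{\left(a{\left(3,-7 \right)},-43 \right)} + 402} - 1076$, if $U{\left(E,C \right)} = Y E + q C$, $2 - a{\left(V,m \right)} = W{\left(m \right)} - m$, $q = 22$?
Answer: $- \frac{578887}{538} \approx -1076.0$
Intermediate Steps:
$Y = -6$
$a{\left(V,m \right)} = 6 + m$ ($a{\left(V,m \right)} = 2 - \left(-4 - m\right) = 2 + \left(4 + m\right) = 6 + m$)
$U{\left(E,C \right)} = - 6 E + 22 C$
$- \frac{1}{U{\left(a{\left(3,-7 \right)},-43 \right)} + 402} - 1076 = - \frac{1}{\left(- 6 \left(6 - 7\right) + 22 \left(-43\right)\right) + 402} - 1076 = - \frac{1}{\left(\left(-6\right) \left(-1\right) - 946\right) + 402} - 1076 = - \frac{1}{\left(6 - 946\right) + 402} - 1076 = - \frac{1}{-940 + 402} - 1076 = - \frac{1}{-538} - 1076 = \left(-1\right) \left(- \frac{1}{538}\right) - 1076 = \frac{1}{538} - 1076 = - \frac{578887}{538}$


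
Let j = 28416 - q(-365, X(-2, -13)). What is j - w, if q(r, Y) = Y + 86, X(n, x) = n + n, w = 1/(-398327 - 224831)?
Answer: 17656558773/623158 ≈ 28334.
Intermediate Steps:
w = -1/623158 (w = 1/(-623158) = -1/623158 ≈ -1.6047e-6)
X(n, x) = 2*n
q(r, Y) = 86 + Y
j = 28334 (j = 28416 - (86 + 2*(-2)) = 28416 - (86 - 4) = 28416 - 1*82 = 28416 - 82 = 28334)
j - w = 28334 - 1*(-1/623158) = 28334 + 1/623158 = 17656558773/623158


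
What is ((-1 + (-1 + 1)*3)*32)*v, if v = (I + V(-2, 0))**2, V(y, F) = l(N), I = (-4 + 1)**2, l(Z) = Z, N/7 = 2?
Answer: -16928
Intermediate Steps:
N = 14 (N = 7*2 = 14)
I = 9 (I = (-3)**2 = 9)
V(y, F) = 14
v = 529 (v = (9 + 14)**2 = 23**2 = 529)
((-1 + (-1 + 1)*3)*32)*v = ((-1 + (-1 + 1)*3)*32)*529 = ((-1 + 0*3)*32)*529 = ((-1 + 0)*32)*529 = -1*32*529 = -32*529 = -16928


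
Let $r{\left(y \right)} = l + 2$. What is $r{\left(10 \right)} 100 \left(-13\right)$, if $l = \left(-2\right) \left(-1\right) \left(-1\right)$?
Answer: $0$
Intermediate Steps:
$l = -2$ ($l = 2 \left(-1\right) = -2$)
$r{\left(y \right)} = 0$ ($r{\left(y \right)} = -2 + 2 = 0$)
$r{\left(10 \right)} 100 \left(-13\right) = 0 \cdot 100 \left(-13\right) = 0 \left(-13\right) = 0$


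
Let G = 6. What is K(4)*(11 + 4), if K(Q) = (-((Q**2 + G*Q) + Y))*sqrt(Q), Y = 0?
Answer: -1200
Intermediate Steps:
K(Q) = sqrt(Q)*(-Q**2 - 6*Q) (K(Q) = (-((Q**2 + 6*Q) + 0))*sqrt(Q) = (-(Q**2 + 6*Q))*sqrt(Q) = (-Q**2 - 6*Q)*sqrt(Q) = sqrt(Q)*(-Q**2 - 6*Q))
K(4)*(11 + 4) = (4**(3/2)*(-6 - 1*4))*(11 + 4) = (8*(-6 - 4))*15 = (8*(-10))*15 = -80*15 = -1200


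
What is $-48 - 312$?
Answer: $-360$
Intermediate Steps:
$-48 - 312 = -360$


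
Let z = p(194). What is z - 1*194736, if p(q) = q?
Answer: -194542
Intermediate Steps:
z = 194
z - 1*194736 = 194 - 1*194736 = 194 - 194736 = -194542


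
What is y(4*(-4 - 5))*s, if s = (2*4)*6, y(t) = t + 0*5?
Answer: -1728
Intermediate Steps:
y(t) = t (y(t) = t + 0 = t)
s = 48 (s = 8*6 = 48)
y(4*(-4 - 5))*s = (4*(-4 - 5))*48 = (4*(-9))*48 = -36*48 = -1728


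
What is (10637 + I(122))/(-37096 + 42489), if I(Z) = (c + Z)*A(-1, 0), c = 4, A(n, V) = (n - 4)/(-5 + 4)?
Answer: 11267/5393 ≈ 2.0892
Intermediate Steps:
A(n, V) = 4 - n (A(n, V) = (-4 + n)/(-1) = (-4 + n)*(-1) = 4 - n)
I(Z) = 20 + 5*Z (I(Z) = (4 + Z)*(4 - 1*(-1)) = (4 + Z)*(4 + 1) = (4 + Z)*5 = 20 + 5*Z)
(10637 + I(122))/(-37096 + 42489) = (10637 + (20 + 5*122))/(-37096 + 42489) = (10637 + (20 + 610))/5393 = (10637 + 630)*(1/5393) = 11267*(1/5393) = 11267/5393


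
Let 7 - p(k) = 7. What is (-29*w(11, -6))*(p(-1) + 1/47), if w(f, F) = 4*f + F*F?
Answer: -2320/47 ≈ -49.362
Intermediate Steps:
w(f, F) = F² + 4*f (w(f, F) = 4*f + F² = F² + 4*f)
p(k) = 0 (p(k) = 7 - 1*7 = 7 - 7 = 0)
(-29*w(11, -6))*(p(-1) + 1/47) = (-29*((-6)² + 4*11))*(0 + 1/47) = (-29*(36 + 44))*(0 + 1/47) = -29*80*(1/47) = -2320*1/47 = -2320/47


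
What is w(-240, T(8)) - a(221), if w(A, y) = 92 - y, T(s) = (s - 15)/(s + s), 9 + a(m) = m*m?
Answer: -779833/16 ≈ -48740.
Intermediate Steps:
a(m) = -9 + m**2 (a(m) = -9 + m*m = -9 + m**2)
T(s) = (-15 + s)/(2*s) (T(s) = (-15 + s)/((2*s)) = (-15 + s)*(1/(2*s)) = (-15 + s)/(2*s))
w(-240, T(8)) - a(221) = (92 - (-15 + 8)/(2*8)) - (-9 + 221**2) = (92 - (-7)/(2*8)) - (-9 + 48841) = (92 - 1*(-7/16)) - 1*48832 = (92 + 7/16) - 48832 = 1479/16 - 48832 = -779833/16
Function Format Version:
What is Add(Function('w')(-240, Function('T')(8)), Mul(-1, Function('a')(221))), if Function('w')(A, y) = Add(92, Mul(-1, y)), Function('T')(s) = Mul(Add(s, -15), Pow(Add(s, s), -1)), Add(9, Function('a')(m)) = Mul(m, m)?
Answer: Rational(-779833, 16) ≈ -48740.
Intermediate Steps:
Function('a')(m) = Add(-9, Pow(m, 2)) (Function('a')(m) = Add(-9, Mul(m, m)) = Add(-9, Pow(m, 2)))
Function('T')(s) = Mul(Rational(1, 2), Pow(s, -1), Add(-15, s)) (Function('T')(s) = Mul(Add(-15, s), Pow(Mul(2, s), -1)) = Mul(Add(-15, s), Mul(Rational(1, 2), Pow(s, -1))) = Mul(Rational(1, 2), Pow(s, -1), Add(-15, s)))
Add(Function('w')(-240, Function('T')(8)), Mul(-1, Function('a')(221))) = Add(Add(92, Mul(-1, Mul(Rational(1, 2), Pow(8, -1), Add(-15, 8)))), Mul(-1, Add(-9, Pow(221, 2)))) = Add(Add(92, Mul(-1, Mul(Rational(1, 2), Rational(1, 8), -7))), Mul(-1, Add(-9, 48841))) = Add(Add(92, Mul(-1, Rational(-7, 16))), Mul(-1, 48832)) = Add(Add(92, Rational(7, 16)), -48832) = Add(Rational(1479, 16), -48832) = Rational(-779833, 16)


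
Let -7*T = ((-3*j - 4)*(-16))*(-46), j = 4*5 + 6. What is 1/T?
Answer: 7/60352 ≈ 0.00011599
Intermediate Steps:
j = 26 (j = 20 + 6 = 26)
T = 60352/7 (T = -(-3*26 - 4)*(-16)*(-46)/7 = -(-78 - 4)*(-16)*(-46)/7 = -(-82*(-16))*(-46)/7 = -1312*(-46)/7 = -⅐*(-60352) = 60352/7 ≈ 8621.7)
1/T = 1/(60352/7) = 7/60352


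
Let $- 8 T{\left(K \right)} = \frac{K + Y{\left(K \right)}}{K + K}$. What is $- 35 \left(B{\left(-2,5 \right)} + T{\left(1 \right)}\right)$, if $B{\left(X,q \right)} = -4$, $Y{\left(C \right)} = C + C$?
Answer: $\frac{2345}{16} \approx 146.56$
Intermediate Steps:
$Y{\left(C \right)} = 2 C$
$T{\left(K \right)} = - \frac{3}{16}$ ($T{\left(K \right)} = - \frac{\left(K + 2 K\right) \frac{1}{K + K}}{8} = - \frac{3 K \frac{1}{2 K}}{8} = \left(- \frac{1}{8}\right) \frac{3}{2} = - \frac{3}{16}$)
$- 35 \left(B{\left(-2,5 \right)} + T{\left(1 \right)}\right) = - 35 \left(-4 - \frac{3}{16}\right) = \left(-35\right) \left(- \frac{67}{16}\right) = \frac{2345}{16}$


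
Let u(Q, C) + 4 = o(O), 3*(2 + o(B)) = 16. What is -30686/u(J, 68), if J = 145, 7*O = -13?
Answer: 46029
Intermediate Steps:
O = -13/7 (O = (1/7)*(-13) = -13/7 ≈ -1.8571)
o(B) = 10/3 (o(B) = -2 + (1/3)*16 = -2 + 16/3 = 10/3)
u(Q, C) = -2/3 (u(Q, C) = -4 + 10/3 = -2/3)
-30686/u(J, 68) = -30686/(-2/3) = -30686*(-3/2) = 46029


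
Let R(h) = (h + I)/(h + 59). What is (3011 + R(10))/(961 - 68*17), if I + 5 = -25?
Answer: -207739/13455 ≈ -15.440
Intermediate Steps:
I = -30 (I = -5 - 25 = -30)
R(h) = (-30 + h)/(59 + h) (R(h) = (h - 30)/(h + 59) = (-30 + h)/(59 + h))
(3011 + R(10))/(961 - 68*17) = (3011 + (-30 + 10)/(59 + 10))/(961 - 68*17) = (3011 - 20/69)/(961 - 1156) = (3011 + (1/69)*(-20))/(-195) = (3011 - 20/69)*(-1/195) = (207739/69)*(-1/195) = -207739/13455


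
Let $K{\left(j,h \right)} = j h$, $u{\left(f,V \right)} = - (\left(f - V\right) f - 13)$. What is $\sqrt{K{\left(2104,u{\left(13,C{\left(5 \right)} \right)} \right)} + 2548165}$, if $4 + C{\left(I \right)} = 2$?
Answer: $\sqrt{2165237} \approx 1471.5$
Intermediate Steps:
$C{\left(I \right)} = -2$ ($C{\left(I \right)} = -4 + 2 = -2$)
$u{\left(f,V \right)} = 13 - f \left(f - V\right)$ ($u{\left(f,V \right)} = - (f \left(f - V\right) - 13) = - (-13 + f \left(f - V\right)) = 13 - f \left(f - V\right)$)
$K{\left(j,h \right)} = h j$
$\sqrt{K{\left(2104,u{\left(13,C{\left(5 \right)} \right)} \right)} + 2548165} = \sqrt{\left(13 - 13^{2} - 26\right) 2104 + 2548165} = \sqrt{\left(13 - 169 - 26\right) 2104 + 2548165} = \sqrt{\left(-182\right) 2104 + 2548165} = \sqrt{-382928 + 2548165} = \sqrt{2165237}$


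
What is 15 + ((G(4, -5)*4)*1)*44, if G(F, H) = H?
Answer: -865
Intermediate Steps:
15 + ((G(4, -5)*4)*1)*44 = 15 + (-5*4*1)*44 = 15 - 20*1*44 = 15 - 20*44 = 15 - 880 = -865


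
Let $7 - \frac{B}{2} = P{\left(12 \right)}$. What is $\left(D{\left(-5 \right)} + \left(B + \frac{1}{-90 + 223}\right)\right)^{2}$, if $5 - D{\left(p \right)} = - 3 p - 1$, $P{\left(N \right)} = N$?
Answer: $\frac{6380676}{17689} \approx 360.71$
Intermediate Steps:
$D{\left(p \right)} = 6 + 3 p$ ($D{\left(p \right)} = 5 - \left(- 3 p - 1\right) = 5 - \left(-1 - 3 p\right) = 5 + \left(1 + 3 p\right) = 6 + 3 p$)
$B = -10$ ($B = 14 - 24 = -10$)
$\left(D{\left(-5 \right)} + \left(B + \frac{1}{-90 + 223}\right)\right)^{2} = \left(\left(6 + 3 \left(-5\right)\right) - \left(10 - \frac{1}{-90 + 223}\right)\right)^{2} = \left(\left(6 - 15\right) - \left(10 - \frac{1}{133}\right)\right)^{2} = \left(-9 + \left(-10 + \frac{1}{133}\right)\right)^{2} = \left(-9 - \frac{1329}{133}\right)^{2} = \left(- \frac{2526}{133}\right)^{2} = \frac{6380676}{17689}$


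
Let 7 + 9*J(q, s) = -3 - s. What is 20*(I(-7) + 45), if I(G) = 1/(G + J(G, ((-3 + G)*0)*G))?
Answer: 65520/73 ≈ 897.53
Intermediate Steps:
J(q, s) = -10/9 - s/9 (J(q, s) = -7/9 + (-3 - s)/9 = -7/9 + (-⅓ - s/9) = -10/9 - s/9)
I(G) = 1/(-10/9 + G) (I(G) = 1/(G + (-10/9 - (-3 + G)*0*G/9)) = 1/(G + (-10/9 - 0*G)) = 1/(G + (-10/9 - ⅑*0)) = 1/(G + (-10/9 + 0)) = 1/(G - 10/9) = 1/(-10/9 + G))
20*(I(-7) + 45) = 20*(9/(-10 + 9*(-7)) + 45) = 20*(9/(-10 - 63) + 45) = 20*(9/(-73) + 45) = 20*(9*(-1/73) + 45) = 20*(-9/73 + 45) = 20*(3276/73) = 65520/73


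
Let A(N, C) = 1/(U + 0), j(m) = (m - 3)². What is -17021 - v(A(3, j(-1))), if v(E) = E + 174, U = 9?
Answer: -154756/9 ≈ -17195.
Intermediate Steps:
j(m) = (-3 + m)²
A(N, C) = ⅑ (A(N, C) = 1/(9 + 0) = 1/9 = ⅑)
v(E) = 174 + E
-17021 - v(A(3, j(-1))) = -17021 - (174 + ⅑) = -17021 - 1*1567/9 = -17021 - 1567/9 = -154756/9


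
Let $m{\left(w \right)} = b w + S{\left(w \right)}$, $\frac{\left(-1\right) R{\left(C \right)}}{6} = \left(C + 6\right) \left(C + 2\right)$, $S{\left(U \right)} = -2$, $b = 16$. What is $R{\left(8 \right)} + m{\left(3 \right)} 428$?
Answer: $18848$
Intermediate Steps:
$R{\left(C \right)} = - 6 \left(2 + C\right) \left(6 + C\right)$ ($R{\left(C \right)} = - 6 \left(C + 6\right) \left(C + 2\right) = - 6 \left(6 + C\right) \left(2 + C\right) = - 6 \left(2 + C\right) \left(6 + C\right)$)
$m{\left(w \right)} = -2 + 16 w$ ($m{\left(w \right)} = 16 w - 2 = -2 + 16 w$)
$R{\left(8 \right)} + m{\left(3 \right)} 428 = \left(-72 - 384 - 6 \cdot 8^{2}\right) + \left(-2 + 16 \cdot 3\right) 428 = \left(-72 - 384 - 384\right) + \left(-2 + 48\right) 428 = \left(-72 - 384 - 384\right) + 46 \cdot 428 = -840 + 19688 = 18848$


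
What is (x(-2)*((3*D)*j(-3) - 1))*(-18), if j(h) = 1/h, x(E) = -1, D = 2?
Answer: -54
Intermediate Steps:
j(h) = 1/h
(x(-2)*((3*D)*j(-3) - 1))*(-18) = -((3*2)/(-3) - 1)*(-18) = -(6*(-1/3) - 1)*(-18) = -(-2 - 1)*(-18) = -1*(-3)*(-18) = 3*(-18) = -54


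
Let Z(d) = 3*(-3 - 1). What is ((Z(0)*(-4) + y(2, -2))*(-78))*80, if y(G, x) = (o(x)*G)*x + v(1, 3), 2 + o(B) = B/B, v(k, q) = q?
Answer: -343200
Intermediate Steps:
o(B) = -1 (o(B) = -2 + B/B = -2 + 1 = -1)
Z(d) = -12 (Z(d) = 3*(-4) = -12)
y(G, x) = 3 - G*x (y(G, x) = (-G)*x + 3 = -G*x + 3 = 3 - G*x)
((Z(0)*(-4) + y(2, -2))*(-78))*80 = ((-12*(-4) + (3 - 1*2*(-2)))*(-78))*80 = ((48 + (3 + 4))*(-78))*80 = ((48 + 7)*(-78))*80 = (55*(-78))*80 = -4290*80 = -343200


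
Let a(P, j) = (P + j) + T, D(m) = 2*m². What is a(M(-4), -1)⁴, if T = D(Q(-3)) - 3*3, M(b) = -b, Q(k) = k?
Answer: 20736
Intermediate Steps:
T = 9 (T = 2*(-3)² - 3*3 = 2*9 - 9 = 18 - 9 = 9)
a(P, j) = 9 + P + j (a(P, j) = (P + j) + 9 = 9 + P + j)
a(M(-4), -1)⁴ = (9 - 1*(-4) - 1)⁴ = (9 + 4 - 1)⁴ = 12⁴ = 20736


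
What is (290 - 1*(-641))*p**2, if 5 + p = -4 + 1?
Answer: 59584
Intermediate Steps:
p = -8 (p = -5 + (-4 + 1) = -5 - 3 = -8)
(290 - 1*(-641))*p**2 = (290 - 1*(-641))*(-8)**2 = (290 + 641)*64 = 931*64 = 59584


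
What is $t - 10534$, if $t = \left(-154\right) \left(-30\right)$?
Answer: $-5914$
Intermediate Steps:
$t = 4620$
$t - 10534 = 4620 - 10534 = -5914$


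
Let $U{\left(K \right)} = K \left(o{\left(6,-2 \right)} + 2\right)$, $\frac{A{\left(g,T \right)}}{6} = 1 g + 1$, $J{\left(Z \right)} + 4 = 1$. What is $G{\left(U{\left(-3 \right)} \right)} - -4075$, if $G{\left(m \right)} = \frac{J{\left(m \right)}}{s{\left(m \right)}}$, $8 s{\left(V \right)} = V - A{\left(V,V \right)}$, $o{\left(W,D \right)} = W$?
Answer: $\frac{77421}{19} \approx 4074.8$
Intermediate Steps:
$J{\left(Z \right)} = -3$ ($J{\left(Z \right)} = -4 + 1 = -3$)
$A{\left(g,T \right)} = 6 + 6 g$ ($A{\left(g,T \right)} = 6 \left(1 g + 1\right) = 6 \left(g + 1\right) = 6 \left(1 + g\right) = 6 + 6 g$)
$U{\left(K \right)} = 8 K$ ($U{\left(K \right)} = K \left(6 + 2\right) = K 8 = 8 K$)
$s{\left(V \right)} = - \frac{3}{4} - \frac{5 V}{8}$ ($s{\left(V \right)} = \frac{V - \left(6 + 6 V\right)}{8} = \frac{-6 - 5 V}{8} = - \frac{3}{4} - \frac{5 V}{8}$)
$G{\left(m \right)} = - \frac{3}{- \frac{3}{4} - \frac{5 m}{8}}$
$G{\left(U{\left(-3 \right)} \right)} - -4075 = \frac{24}{6 + 5 \cdot 8 \left(-3\right)} - -4075 = \frac{24}{6 + 5 \left(-24\right)} + 4075 = \frac{24}{6 - 120} + 4075 = \frac{24}{-114} + 4075 = 24 \left(- \frac{1}{114}\right) + 4075 = - \frac{4}{19} + 4075 = \frac{77421}{19}$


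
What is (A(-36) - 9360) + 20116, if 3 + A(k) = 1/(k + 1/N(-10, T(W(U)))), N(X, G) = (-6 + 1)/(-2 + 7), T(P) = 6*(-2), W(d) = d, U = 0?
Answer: 397860/37 ≈ 10753.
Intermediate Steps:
T(P) = -12
N(X, G) = -1 (N(X, G) = -5/5 = -5*⅕ = -1)
A(k) = -3 + 1/(-1 + k) (A(k) = -3 + 1/(k + 1/(-1)) = -3 + 1/(k - 1) = -3 + 1/(-1 + k))
(A(-36) - 9360) + 20116 = ((-4 + 3*(-36))/(1 - 1*(-36)) - 9360) + 20116 = ((-4 - 108)/(1 + 36) - 9360) + 20116 = (-112/37 - 9360) + 20116 = -346432/37 + 20116 = 397860/37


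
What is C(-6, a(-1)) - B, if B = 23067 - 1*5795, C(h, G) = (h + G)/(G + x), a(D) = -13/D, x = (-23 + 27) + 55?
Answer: -1243577/72 ≈ -17272.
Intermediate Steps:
x = 59 (x = 4 + 55 = 59)
C(h, G) = (G + h)/(59 + G) (C(h, G) = (h + G)/(G + 59) = (G + h)/(59 + G))
B = 17272 (B = 23067 - 5795 = 17272)
C(-6, a(-1)) - B = (-13/(-1) - 6)/(59 - 13/(-1)) - 1*17272 = (-13*(-1) - 6)/(59 - 13*(-1)) - 17272 = (13 - 6)/(59 + 13) - 17272 = 7/72 - 17272 = -1243577/72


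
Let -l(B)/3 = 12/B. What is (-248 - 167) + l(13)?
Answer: -5431/13 ≈ -417.77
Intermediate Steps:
l(B) = -36/B
(-248 - 167) + l(13) = (-248 - 167) - 36/13 = -415 - 36*1/13 = -415 - 36/13 = -5431/13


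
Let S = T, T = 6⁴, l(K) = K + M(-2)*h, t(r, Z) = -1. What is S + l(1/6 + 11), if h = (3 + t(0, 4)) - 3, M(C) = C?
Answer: 7855/6 ≈ 1309.2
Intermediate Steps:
h = -1 (h = (3 - 1) - 3 = 2 - 3 = -1)
l(K) = 2 + K (l(K) = K - 2*(-1) = K + 2 = 2 + K)
T = 1296
S = 1296
S + l(1/6 + 11) = 1296 + (2 + (1/6 + 11)) = 1296 + (2 + (⅙ + 11)) = 1296 + (2 + 67/6) = 1296 + 79/6 = 7855/6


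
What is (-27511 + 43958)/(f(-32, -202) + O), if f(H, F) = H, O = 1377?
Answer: 16447/1345 ≈ 12.228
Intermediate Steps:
(-27511 + 43958)/(f(-32, -202) + O) = (-27511 + 43958)/(-32 + 1377) = 16447/1345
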